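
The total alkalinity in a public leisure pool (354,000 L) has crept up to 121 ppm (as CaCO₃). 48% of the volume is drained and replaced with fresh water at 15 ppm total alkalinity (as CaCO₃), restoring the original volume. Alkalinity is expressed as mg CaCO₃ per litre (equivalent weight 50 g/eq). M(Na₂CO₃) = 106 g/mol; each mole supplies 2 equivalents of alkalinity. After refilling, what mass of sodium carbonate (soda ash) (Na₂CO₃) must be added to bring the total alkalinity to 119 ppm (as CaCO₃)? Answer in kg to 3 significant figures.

18.3 kg

After draining 48% and refilling: 121 × 0.52 + 15 × 0.48 = 70.12 ppm.
Deficit to target: 119 − 70.12 = 48.88 mg/L.
As CaCO₃: 48.88 mg/L × 354,000 L = 17,300 g; ÷ 50 g/eq ÷ 2 = 173 mol Na₂CO₃.
Mass: 173 × 106 = 18,340 g.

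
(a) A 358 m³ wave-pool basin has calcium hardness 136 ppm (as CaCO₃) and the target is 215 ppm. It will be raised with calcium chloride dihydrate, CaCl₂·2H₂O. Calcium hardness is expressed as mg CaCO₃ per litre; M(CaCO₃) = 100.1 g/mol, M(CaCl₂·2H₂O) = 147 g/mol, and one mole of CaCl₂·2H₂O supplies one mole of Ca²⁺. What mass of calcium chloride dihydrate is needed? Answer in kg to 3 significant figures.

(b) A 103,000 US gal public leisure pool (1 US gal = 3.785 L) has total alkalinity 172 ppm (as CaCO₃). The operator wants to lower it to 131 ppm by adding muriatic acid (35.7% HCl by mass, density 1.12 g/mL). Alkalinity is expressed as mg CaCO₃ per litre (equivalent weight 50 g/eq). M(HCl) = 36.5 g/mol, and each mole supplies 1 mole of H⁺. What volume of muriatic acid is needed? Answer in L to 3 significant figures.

(a) 41.5 kg; (b) 29.2 L

(a) Volume: 358 m³ = 358,000 L.
(a) Hardness to add: (215 − 136) = 79 mg/L as CaCO₃ × 358,000 L = 28,280 g as CaCO₃.
(a) Moles of Ca²⁺ (1 mol Ca²⁺ ≡ 1 mol CaCO₃): 28,280 / 100.1 g/mol = 282.5 mol.
(a) Mass of CaCl₂·2H₂O: 282.5 × 147 = 41,530 g.

(b) Volume: 103,000 US gal × 3.785 L/gal = 389,855 L.
(b) Alkalinity to neutralize: (172 − 131) = 41 mg/L as CaCO₃ × 389,855 L = 15,980 g as CaCO₃.
(b) Equivalents of H⁺ required: 15,980 ÷ 50 g/eq = 319.7 eq = 319.7 mol HCl.
(b) Mass of HCl: 319.7 × 36.5 = 11,670 g.
(b) Mass of 35.7% solution: 11,670 / 0.357 = 32,680 g.
(b) Volume: 32,680 g ÷ 1.12 g/mL = 29,180 mL.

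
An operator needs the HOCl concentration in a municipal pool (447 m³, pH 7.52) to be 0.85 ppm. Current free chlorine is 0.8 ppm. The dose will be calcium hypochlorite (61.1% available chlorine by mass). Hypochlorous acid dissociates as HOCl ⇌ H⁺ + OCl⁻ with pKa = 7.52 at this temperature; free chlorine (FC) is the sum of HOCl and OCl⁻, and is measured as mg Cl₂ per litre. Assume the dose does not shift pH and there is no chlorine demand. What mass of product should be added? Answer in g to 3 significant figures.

658 g

Volume: 447 m³ = 447,000 L.
[OCl⁻]/[HOCl] = 10^(pH − pKa) = 10^(7.52 − 7.52) = 1; fraction as HOCl = 1/(1 + 1) = 0.5.
Free chlorine required for 0.85 ppm HOCl: 0.85 / 0.5 = 1.7 ppm.
FC to add: 1.7 − 0.8 = 0.9 mg/L as Cl₂.
Cl₂ equivalent: 0.9 mg/L × 447,000 L = 402.3 g.
Product at 61.1% available Cl: 402.3 / 0.611 = 658.4 g.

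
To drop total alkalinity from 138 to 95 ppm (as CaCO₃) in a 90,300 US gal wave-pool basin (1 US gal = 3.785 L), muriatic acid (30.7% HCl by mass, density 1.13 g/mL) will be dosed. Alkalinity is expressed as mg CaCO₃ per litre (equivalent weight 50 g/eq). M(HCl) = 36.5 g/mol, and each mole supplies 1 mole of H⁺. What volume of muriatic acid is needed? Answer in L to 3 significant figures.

30.9 L

Volume: 90,300 US gal × 3.785 L/gal = 341,786 L.
Alkalinity to neutralize: (138 − 95) = 43 mg/L as CaCO₃ × 341,786 L = 14,700 g as CaCO₃.
Equivalents of H⁺ required: 14,700 ÷ 50 g/eq = 293.9 eq = 293.9 mol HCl.
Mass of HCl: 293.9 × 36.5 = 10,730 g.
Mass of 30.7% solution: 10,730 / 0.307 = 34,950 g.
Volume: 34,950 g ÷ 1.13 g/mL = 30,930 mL.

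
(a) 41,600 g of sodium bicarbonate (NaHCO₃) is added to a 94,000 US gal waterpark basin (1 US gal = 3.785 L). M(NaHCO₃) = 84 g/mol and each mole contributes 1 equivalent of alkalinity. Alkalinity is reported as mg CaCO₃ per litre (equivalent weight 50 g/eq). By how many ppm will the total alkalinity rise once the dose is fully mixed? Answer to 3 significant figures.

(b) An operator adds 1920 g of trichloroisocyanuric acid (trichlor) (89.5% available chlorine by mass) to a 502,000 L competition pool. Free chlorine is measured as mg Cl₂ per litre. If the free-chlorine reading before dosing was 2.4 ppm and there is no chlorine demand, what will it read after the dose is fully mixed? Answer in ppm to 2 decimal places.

(a) 69.6 ppm; (b) 5.82 ppm

(a) Volume: 94,000 US gal × 3.785 L/gal = 355,790 L.
(a) Moles of NaHCO₃: 41,600 g ÷ 84 g/mol = 495.2 mol → 495.2 eq of alkalinity.
(a) As CaCO₃: 495.2 eq × 50 g/eq = 24,760 g.
(a) Rise: 24,760 g / 355,790 L × 1000 = 69.6 mg/L.

(b) Available chlorine delivered: 1920 g × 0.895 = 1718 g as Cl₂.
(b) Concentration rise: 1718 g / 502,000 L = 3.423 mg/L = 3.42 ppm.
(b) Final FC: 2.4 + 3.42 = 5.82 ppm.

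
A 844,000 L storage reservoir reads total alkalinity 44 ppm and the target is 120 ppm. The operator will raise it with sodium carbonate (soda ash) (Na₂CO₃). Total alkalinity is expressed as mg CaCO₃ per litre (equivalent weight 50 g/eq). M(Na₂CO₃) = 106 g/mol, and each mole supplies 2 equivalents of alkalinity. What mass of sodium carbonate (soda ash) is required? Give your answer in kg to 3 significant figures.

68.0 kg

Alkalinity to add: (120 − 44) = 76 mg/L as CaCO₃ × 844,000 L = 64,140 g as CaCO₃.
Equivalents: 64,140 g ÷ 50 g/eq = 1283 eq.
Each mole of Na₂CO₃ supplies 2 eq, so 1283 / 2 = 641.4 mol.
Mass: 641.4 mol × 106 g/mol = 67,990 g.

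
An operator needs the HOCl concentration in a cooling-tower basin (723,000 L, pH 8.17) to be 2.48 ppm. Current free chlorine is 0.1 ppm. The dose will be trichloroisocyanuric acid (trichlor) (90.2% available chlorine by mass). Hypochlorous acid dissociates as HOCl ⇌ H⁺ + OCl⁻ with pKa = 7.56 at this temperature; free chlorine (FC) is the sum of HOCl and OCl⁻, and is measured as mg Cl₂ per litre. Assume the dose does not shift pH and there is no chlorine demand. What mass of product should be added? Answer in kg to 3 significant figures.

10.0 kg

[OCl⁻]/[HOCl] = 10^(pH − pKa) = 10^(8.17 − 7.56) = 4.074; fraction as HOCl = 1/(1 + 4.074) = 0.1971.
Free chlorine required for 2.48 ppm HOCl: 2.48 / 0.1971 = 12.58 ppm.
FC to add: 12.58 − 0.1 = 12.48 mg/L as Cl₂.
Cl₂ equivalent: 12.48 mg/L × 723,000 L = 9025 g.
Product at 90.2% available Cl: 9025 / 0.902 = 10,010 g.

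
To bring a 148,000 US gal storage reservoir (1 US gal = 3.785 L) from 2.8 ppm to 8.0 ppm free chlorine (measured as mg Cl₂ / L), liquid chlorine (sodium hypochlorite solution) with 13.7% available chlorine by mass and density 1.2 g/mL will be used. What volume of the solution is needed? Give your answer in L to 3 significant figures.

Volume: 148,000 US gal × 3.785 L/gal = 560,180 L.
Chlorine deficit: 8.0 − 2.8 = 5.2 ppm = 5.2 mg/L as Cl₂.
Cl₂ equivalent needed: 5.2 mg/L × 560,180 L = 2,913,000 mg = 2913 g.
Product at 13.7% available chlorine: 2913 / 0.137 = 21,260 g.
Volume at density 1.2 g/mL: 21,260 g ÷ 1.2 g/mL = 17,720 mL.

17.7 L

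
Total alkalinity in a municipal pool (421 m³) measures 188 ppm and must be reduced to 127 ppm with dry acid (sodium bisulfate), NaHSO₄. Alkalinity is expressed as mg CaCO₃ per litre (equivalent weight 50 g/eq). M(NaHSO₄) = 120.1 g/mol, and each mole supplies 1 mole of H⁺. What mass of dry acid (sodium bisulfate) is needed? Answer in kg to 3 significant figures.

61.7 kg

Volume: 421 m³ = 421,000 L.
Alkalinity to neutralize: (188 − 127) = 61 mg/L as CaCO₃ × 421,000 L = 25,680 g as CaCO₃.
Equivalents of H⁺ required: 25,680 ÷ 50 g/eq = 513.6 eq = 513.6 mol NaHSO₄.
Mass of NaHSO₄: 513.6 × 120.1 = 61,690 g.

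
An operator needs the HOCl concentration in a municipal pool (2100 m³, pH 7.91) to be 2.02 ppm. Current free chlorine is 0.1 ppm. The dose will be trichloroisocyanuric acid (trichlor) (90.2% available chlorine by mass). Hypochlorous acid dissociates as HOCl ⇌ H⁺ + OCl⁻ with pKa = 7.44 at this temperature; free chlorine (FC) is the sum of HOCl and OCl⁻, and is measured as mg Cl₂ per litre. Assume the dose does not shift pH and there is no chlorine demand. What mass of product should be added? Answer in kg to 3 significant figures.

Volume: 2100 m³ = 2,100,000 L.
[OCl⁻]/[HOCl] = 10^(pH − pKa) = 10^(7.91 − 7.44) = 2.951; fraction as HOCl = 1/(1 + 2.951) = 0.2531.
Free chlorine required for 2.02 ppm HOCl: 2.02 / 0.2531 = 7.981 ppm.
FC to add: 7.981 − 0.1 = 7.881 mg/L as Cl₂.
Cl₂ equivalent: 7.881 mg/L × 2,100,000 L = 16,550 g.
Product at 90.2% available Cl: 16,550 / 0.902 = 18,350 g.

18.3 kg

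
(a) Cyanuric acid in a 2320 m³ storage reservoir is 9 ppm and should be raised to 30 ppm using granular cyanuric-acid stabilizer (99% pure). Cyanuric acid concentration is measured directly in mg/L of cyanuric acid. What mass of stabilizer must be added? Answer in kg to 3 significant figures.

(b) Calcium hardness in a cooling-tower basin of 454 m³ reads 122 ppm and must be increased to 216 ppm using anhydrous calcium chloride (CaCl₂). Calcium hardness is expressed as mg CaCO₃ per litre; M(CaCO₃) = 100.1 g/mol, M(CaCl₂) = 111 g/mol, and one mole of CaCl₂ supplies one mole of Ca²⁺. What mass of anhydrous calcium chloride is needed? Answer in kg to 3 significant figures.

(a) 49.2 kg; (b) 47.3 kg

(a) Volume: 2320 m³ = 2,320,000 L.
(a) CYA to add: (30 − 9) = 21 mg/L × 2,320,000 L = 48,720 g cyanuric acid.
(a) At 99% purity: 48,720 / 0.99 = 49,210 g product.

(b) Volume: 454 m³ = 454,000 L.
(b) Hardness to add: (216 − 122) = 94 mg/L as CaCO₃ × 454,000 L = 42,680 g as CaCO₃.
(b) Moles of Ca²⁺ (1 mol Ca²⁺ ≡ 1 mol CaCO₃): 42,680 / 100.1 g/mol = 426.3 mol.
(b) Mass of CaCl₂: 426.3 × 111 = 47,320 g.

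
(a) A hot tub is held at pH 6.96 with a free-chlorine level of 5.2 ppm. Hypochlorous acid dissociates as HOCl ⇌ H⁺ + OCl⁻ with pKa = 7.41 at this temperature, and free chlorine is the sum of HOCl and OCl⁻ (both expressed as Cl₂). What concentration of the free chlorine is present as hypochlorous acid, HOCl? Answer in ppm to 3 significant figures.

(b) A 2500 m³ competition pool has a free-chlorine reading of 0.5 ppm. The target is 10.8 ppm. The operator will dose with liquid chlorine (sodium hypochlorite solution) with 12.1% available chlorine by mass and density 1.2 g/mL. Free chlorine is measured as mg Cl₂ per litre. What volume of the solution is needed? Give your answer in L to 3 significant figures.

(a) [OCl⁻]/[HOCl] = 10^(pH − pKa) = 10^(6.96 − 7.41) = 10^-0.45 = 0.3548.
(a) Fraction as HOCl = 1 / (1 + 0.3548) = 0.7381.
(a) HOCl = 0.7381 × 5.2 ppm = 3.838 ppm.

(b) Volume: 2500 m³ = 2,500,000 L.
(b) Chlorine deficit: 10.8 − 0.5 = 10.3 ppm = 10.3 mg/L as Cl₂.
(b) Cl₂ equivalent needed: 10.3 mg/L × 2,500,000 L = 25,750,000 mg = 25,750 g.
(b) Product at 12.1% available chlorine: 25,750 / 0.121 = 212,800 g.
(b) Volume at density 1.2 g/mL: 212,800 g ÷ 1.2 g/mL = 177,300 mL.

(a) 3.84 ppm; (b) 177 L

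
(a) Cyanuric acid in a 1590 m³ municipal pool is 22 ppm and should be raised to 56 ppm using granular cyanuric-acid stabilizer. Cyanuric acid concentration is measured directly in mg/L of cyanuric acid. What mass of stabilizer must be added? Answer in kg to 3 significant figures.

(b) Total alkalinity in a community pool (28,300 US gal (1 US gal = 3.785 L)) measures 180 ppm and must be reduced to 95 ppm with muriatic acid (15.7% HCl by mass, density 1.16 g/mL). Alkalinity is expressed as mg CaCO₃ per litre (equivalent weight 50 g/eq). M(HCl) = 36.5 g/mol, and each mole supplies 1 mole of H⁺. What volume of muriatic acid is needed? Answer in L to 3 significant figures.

(a) Volume: 1590 m³ = 1,590,000 L.
(a) CYA to add: (56 − 22) = 34 mg/L × 1,590,000 L = 54,060 g cyanuric acid.

(b) Volume: 28,300 US gal × 3.785 L/gal = 107,116 L.
(b) Alkalinity to neutralize: (180 − 95) = 85 mg/L as CaCO₃ × 107,116 L = 9105 g as CaCO₃.
(b) Equivalents of H⁺ required: 9105 ÷ 50 g/eq = 182.1 eq = 182.1 mol HCl.
(b) Mass of HCl: 182.1 × 36.5 = 6647 g.
(b) Mass of 15.7% solution: 6647 / 0.157 = 42,330 g.
(b) Volume: 42,330 g ÷ 1.16 g/mL = 36,500 mL.

(a) 54.1 kg; (b) 36.5 L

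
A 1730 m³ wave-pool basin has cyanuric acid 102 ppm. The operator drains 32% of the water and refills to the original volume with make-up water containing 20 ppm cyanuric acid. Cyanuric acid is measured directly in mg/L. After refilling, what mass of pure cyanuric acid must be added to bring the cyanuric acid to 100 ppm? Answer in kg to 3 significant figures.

41.9 kg

Volume: 1730 m³ = 1,730,000 L.
After draining 32% and refilling: 102 × 0.68 + 20 × 0.32 = 75.76 ppm.
Deficit to target: 100 − 75.76 = 24.24 mg/L.
Mass: 24.24 mg/L × 1,730,000 L = 41,940 g cyanuric acid.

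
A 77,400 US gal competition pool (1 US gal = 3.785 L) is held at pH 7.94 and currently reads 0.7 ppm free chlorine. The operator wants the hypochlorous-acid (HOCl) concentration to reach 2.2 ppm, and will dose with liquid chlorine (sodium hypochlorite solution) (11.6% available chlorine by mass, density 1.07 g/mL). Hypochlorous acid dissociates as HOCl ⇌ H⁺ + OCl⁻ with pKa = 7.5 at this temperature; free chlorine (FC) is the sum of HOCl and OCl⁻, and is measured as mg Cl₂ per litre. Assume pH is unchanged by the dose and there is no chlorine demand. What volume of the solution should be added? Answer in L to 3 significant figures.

Volume: 77,400 US gal × 3.785 L/gal = 292,959 L.
[OCl⁻]/[HOCl] = 10^(pH − pKa) = 10^(7.94 − 7.5) = 2.754; fraction as HOCl = 1/(1 + 2.754) = 0.2664.
Free chlorine required for 2.2 ppm HOCl: 2.2 / 0.2664 = 8.259 ppm.
FC to add: 8.259 − 0.7 = 7.559 mg/L as Cl₂.
Cl₂ equivalent: 7.559 mg/L × 292,959 L = 2215 g.
Product at 11.6% available Cl: 2215 / 0.116 = 19,090 g.
Volume: 19,090 g ÷ 1.07 g/mL = 17,840 mL.

17.8 L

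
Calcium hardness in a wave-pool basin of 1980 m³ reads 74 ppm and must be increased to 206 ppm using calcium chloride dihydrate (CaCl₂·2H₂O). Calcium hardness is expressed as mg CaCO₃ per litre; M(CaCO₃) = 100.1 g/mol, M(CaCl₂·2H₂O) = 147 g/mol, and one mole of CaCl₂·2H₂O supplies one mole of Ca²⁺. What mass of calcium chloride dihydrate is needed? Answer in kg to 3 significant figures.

384 kg

Volume: 1980 m³ = 1,980,000 L.
Hardness to add: (206 − 74) = 132 mg/L as CaCO₃ × 1,980,000 L = 261,400 g as CaCO₃.
Moles of Ca²⁺ (1 mol Ca²⁺ ≡ 1 mol CaCO₃): 261,400 / 100.1 g/mol = 2611 mol.
Mass of CaCl₂·2H₂O: 2611 × 147 = 383,800 g.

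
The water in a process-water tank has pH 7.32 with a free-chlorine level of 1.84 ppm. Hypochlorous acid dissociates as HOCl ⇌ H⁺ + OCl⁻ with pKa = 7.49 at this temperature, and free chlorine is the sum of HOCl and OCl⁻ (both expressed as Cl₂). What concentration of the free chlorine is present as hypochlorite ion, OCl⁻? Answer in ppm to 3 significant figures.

[OCl⁻]/[HOCl] = 10^(pH − pKa) = 10^(7.32 − 7.49) = 10^-0.17 = 0.6761.
Fraction as HOCl = 1 / (1 + 0.6761) = 0.5966.
OCl⁻ = (1 − 0.5966) × 1.84 ppm = 0.7422 ppm.

0.742 ppm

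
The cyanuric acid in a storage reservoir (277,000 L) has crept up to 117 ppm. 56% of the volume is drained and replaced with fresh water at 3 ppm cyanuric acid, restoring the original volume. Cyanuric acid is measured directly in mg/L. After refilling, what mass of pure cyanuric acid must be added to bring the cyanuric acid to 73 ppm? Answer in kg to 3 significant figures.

After draining 56% and refilling: 117 × 0.44 + 3 × 0.56 = 53.16 ppm.
Deficit to target: 73 − 53.16 = 19.84 mg/L.
Mass: 19.84 mg/L × 277,000 L = 5496 g cyanuric acid.

5.50 kg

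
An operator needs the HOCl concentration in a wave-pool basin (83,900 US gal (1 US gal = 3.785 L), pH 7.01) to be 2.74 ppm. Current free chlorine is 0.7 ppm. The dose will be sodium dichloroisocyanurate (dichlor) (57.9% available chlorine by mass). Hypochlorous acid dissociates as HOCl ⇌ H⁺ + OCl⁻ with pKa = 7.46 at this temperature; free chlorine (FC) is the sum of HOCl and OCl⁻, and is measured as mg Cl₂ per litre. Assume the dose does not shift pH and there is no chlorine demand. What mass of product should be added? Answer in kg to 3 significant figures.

Volume: 83,900 US gal × 3.785 L/gal = 317,562 L.
[OCl⁻]/[HOCl] = 10^(pH − pKa) = 10^(7.01 − 7.46) = 0.3548; fraction as HOCl = 1/(1 + 0.3548) = 0.7381.
Free chlorine required for 2.74 ppm HOCl: 2.74 / 0.7381 = 3.712 ppm.
FC to add: 3.712 − 0.7 = 3.012 mg/L as Cl₂.
Cl₂ equivalent: 3.012 mg/L × 317,562 L = 956.6 g.
Product at 57.9% available Cl: 956.6 / 0.579 = 1652 g.

1.65 kg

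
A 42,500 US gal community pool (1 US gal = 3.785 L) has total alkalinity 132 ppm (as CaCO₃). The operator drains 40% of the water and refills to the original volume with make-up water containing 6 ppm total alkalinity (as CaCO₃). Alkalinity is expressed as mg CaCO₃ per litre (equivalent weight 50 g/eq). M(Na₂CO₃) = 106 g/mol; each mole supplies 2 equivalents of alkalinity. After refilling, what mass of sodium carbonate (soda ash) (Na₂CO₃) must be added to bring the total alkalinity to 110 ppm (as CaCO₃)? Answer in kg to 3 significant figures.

4.84 kg

Volume: 42,500 US gal × 3.785 L/gal = 160,862 L.
After draining 40% and refilling: 132 × 0.60 + 6 × 0.40 = 81.6 ppm.
Deficit to target: 110 − 81.6 = 28.4 mg/L.
As CaCO₃: 28.4 mg/L × 160,862 L = 4568 g; ÷ 50 g/eq ÷ 2 = 45.68 mol Na₂CO₃.
Mass: 45.68 × 106 = 4843 g.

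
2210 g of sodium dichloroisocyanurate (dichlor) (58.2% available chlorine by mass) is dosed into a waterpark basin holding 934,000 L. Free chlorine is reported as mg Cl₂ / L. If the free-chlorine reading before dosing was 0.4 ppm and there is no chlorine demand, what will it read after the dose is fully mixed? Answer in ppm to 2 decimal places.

1.78 ppm

Available chlorine delivered: 2210 g × 0.582 = 1286 g as Cl₂.
Concentration rise: 1286 g / 934,000 L = 1.377 mg/L = 1.38 ppm.
Final FC: 0.4 + 1.38 = 1.78 ppm.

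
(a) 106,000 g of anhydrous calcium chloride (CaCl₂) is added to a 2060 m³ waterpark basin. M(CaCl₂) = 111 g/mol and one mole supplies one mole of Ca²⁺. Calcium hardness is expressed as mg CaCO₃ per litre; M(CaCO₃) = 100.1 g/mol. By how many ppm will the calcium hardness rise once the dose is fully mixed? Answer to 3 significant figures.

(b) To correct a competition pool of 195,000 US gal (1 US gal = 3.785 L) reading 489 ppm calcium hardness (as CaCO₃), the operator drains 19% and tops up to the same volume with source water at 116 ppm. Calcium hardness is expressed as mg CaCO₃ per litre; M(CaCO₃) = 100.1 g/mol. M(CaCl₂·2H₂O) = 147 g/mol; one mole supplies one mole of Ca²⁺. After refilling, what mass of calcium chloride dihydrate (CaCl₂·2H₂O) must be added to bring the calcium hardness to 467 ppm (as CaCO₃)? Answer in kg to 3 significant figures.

(a) Volume: 2060 m³ = 2,060,000 L.
(a) Moles of Ca²⁺: 106,000 g ÷ 111 g/mol = 955 mol.
(a) As CaCO₃: 955 mol × 100.1 g/mol = 95,590 g.
(a) Rise: 95,590 g / 2,060,000 L × 1000 = 46.4 mg/L.

(b) Volume: 195,000 US gal × 3.785 L/gal = 738,075 L.
(b) After draining 19% and refilling: 489 × 0.81 + 116 × 0.19 = 418.13 ppm.
(b) Deficit to target: 467 − 418.13 = 48.87 mg/L.
(b) As CaCO₃: 48.87 mg/L × 738,075 L = 36,070 g; ÷ 100.1 = 360.3 mol Ca²⁺.
(b) Mass: 360.3 × 147 = 52,970 g.

(a) 46.4 ppm; (b) 53.0 kg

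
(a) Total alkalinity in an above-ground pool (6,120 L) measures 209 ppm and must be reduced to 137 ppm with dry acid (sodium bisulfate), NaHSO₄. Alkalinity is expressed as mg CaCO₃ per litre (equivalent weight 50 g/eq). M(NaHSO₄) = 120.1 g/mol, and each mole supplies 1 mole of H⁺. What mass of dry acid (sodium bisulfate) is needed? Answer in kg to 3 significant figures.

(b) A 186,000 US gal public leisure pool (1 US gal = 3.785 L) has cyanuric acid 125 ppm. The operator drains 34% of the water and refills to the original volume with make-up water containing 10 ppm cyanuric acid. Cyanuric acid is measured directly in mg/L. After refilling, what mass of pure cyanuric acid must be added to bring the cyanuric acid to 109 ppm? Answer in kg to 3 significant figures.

(a) 1.06 kg; (b) 16.3 kg

(a) Alkalinity to neutralize: (209 − 137) = 72 mg/L as CaCO₃ × 6,120 L = 440.6 g as CaCO₃.
(a) Equivalents of H⁺ required: 440.6 ÷ 50 g/eq = 8.813 eq = 8.813 mol NaHSO₄.
(a) Mass of NaHSO₄: 8.813 × 120.1 = 1058 g.

(b) Volume: 186,000 US gal × 3.785 L/gal = 704,010 L.
(b) After draining 34% and refilling: 125 × 0.66 + 10 × 0.34 = 85.9 ppm.
(b) Deficit to target: 109 − 85.9 = 23.1 mg/L.
(b) Mass: 23.1 mg/L × 704,010 L = 16,260 g cyanuric acid.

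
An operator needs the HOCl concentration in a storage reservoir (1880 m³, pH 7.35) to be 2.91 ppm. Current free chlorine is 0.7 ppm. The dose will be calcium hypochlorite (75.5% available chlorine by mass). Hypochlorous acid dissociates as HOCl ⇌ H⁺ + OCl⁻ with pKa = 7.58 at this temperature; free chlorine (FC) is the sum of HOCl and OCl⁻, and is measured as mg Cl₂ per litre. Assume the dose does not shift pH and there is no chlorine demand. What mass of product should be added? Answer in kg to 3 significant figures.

9.77 kg

Volume: 1880 m³ = 1,880,000 L.
[OCl⁻]/[HOCl] = 10^(pH − pKa) = 10^(7.35 − 7.58) = 0.5888; fraction as HOCl = 1/(1 + 0.5888) = 0.6294.
Free chlorine required for 2.91 ppm HOCl: 2.91 / 0.6294 = 4.624 ppm.
FC to add: 4.624 − 0.7 = 3.924 mg/L as Cl₂.
Cl₂ equivalent: 3.924 mg/L × 1,880,000 L = 7376 g.
Product at 75.5% available Cl: 7376 / 0.755 = 9770 g.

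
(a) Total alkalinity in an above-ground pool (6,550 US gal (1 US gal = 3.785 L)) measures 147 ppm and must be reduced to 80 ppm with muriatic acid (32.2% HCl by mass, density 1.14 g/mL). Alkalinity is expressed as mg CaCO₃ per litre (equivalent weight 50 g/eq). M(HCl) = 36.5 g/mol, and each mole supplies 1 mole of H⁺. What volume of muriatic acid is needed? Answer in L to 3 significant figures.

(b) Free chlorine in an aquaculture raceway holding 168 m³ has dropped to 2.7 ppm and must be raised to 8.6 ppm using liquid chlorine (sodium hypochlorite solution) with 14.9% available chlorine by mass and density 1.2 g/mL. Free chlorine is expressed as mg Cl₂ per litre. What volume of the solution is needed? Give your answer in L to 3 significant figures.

(a) 3.30 L; (b) 5.54 L

(a) Volume: 6,550 US gal × 3.785 L/gal = 24,792 L.
(a) Alkalinity to neutralize: (147 − 80) = 67 mg/L as CaCO₃ × 24,792 L = 1661 g as CaCO₃.
(a) Equivalents of H⁺ required: 1661 ÷ 50 g/eq = 33.22 eq = 33.22 mol HCl.
(a) Mass of HCl: 33.22 × 36.5 = 1213 g.
(a) Mass of 32.2% solution: 1213 / 0.322 = 3766 g.
(a) Volume: 3766 g ÷ 1.14 g/mL = 3303 mL.

(b) Volume: 168 m³ = 168,000 L.
(b) Chlorine deficit: 8.6 − 2.7 = 5.9 ppm = 5.9 mg/L as Cl₂.
(b) Cl₂ equivalent needed: 5.9 mg/L × 168,000 L = 991,200 mg = 991.2 g.
(b) Product at 14.9% available chlorine: 991.2 / 0.149 = 6652 g.
(b) Volume at density 1.2 g/mL: 6652 g ÷ 1.2 g/mL = 5544 mL.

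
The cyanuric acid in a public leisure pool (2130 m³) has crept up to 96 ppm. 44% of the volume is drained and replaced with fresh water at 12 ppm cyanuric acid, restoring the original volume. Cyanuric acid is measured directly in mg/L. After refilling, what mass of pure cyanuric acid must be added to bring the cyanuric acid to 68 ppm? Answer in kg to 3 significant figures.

19.1 kg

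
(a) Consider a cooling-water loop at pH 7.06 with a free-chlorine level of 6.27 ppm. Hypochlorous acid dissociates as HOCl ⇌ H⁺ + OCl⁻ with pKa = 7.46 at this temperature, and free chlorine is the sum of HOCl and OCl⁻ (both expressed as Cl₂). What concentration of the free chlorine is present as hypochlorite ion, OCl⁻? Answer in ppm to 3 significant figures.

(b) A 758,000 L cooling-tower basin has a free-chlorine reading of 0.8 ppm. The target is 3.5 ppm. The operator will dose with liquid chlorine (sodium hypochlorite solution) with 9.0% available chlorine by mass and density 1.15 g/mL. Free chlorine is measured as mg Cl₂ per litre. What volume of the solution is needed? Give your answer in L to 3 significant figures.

(a) [OCl⁻]/[HOCl] = 10^(pH − pKa) = 10^(7.06 − 7.46) = 10^-0.40 = 0.3981.
(a) Fraction as HOCl = 1 / (1 + 0.3981) = 0.7153.
(a) OCl⁻ = (1 − 0.7153) × 6.27 ppm = 1.785 ppm.

(b) Chlorine deficit: 3.5 − 0.8 = 2.7 ppm = 2.7 mg/L as Cl₂.
(b) Cl₂ equivalent needed: 2.7 mg/L × 758,000 L = 2,047,000 mg = 2047 g.
(b) Product at 9.0% available chlorine: 2047 / 0.09 = 22,740 g.
(b) Volume at density 1.15 g/mL: 22,740 g ÷ 1.15 g/mL = 19,770 mL.

(a) 1.79 ppm; (b) 19.8 L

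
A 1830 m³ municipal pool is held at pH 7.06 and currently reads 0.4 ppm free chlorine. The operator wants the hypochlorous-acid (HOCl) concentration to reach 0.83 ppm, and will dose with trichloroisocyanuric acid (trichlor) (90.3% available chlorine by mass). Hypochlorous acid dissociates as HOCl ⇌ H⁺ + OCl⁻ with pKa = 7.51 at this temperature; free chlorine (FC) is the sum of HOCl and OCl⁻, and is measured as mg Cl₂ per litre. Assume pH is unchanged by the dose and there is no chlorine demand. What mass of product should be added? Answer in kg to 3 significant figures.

1.47 kg

Volume: 1830 m³ = 1,830,000 L.
[OCl⁻]/[HOCl] = 10^(pH − pKa) = 10^(7.06 − 7.51) = 0.3548; fraction as HOCl = 1/(1 + 0.3548) = 0.7381.
Free chlorine required for 0.83 ppm HOCl: 0.83 / 0.7381 = 1.124 ppm.
FC to add: 1.124 − 0.4 = 0.7245 mg/L as Cl₂.
Cl₂ equivalent: 0.7245 mg/L × 1,830,000 L = 1326 g.
Product at 90.3% available Cl: 1326 / 0.903 = 1468 g.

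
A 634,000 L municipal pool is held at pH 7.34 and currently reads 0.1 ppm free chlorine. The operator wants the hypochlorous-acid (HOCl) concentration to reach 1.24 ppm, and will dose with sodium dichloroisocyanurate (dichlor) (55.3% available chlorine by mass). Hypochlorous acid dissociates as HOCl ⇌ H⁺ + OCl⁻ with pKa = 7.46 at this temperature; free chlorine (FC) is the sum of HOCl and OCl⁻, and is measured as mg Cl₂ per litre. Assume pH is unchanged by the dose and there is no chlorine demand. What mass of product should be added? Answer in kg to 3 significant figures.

2.39 kg

[OCl⁻]/[HOCl] = 10^(pH − pKa) = 10^(7.34 − 7.46) = 0.7586; fraction as HOCl = 1/(1 + 0.7586) = 0.5686.
Free chlorine required for 1.24 ppm HOCl: 1.24 / 0.5686 = 2.181 ppm.
FC to add: 2.181 − 0.1 = 2.081 mg/L as Cl₂.
Cl₂ equivalent: 2.081 mg/L × 634,000 L = 1319 g.
Product at 55.3% available Cl: 1319 / 0.553 = 2385 g.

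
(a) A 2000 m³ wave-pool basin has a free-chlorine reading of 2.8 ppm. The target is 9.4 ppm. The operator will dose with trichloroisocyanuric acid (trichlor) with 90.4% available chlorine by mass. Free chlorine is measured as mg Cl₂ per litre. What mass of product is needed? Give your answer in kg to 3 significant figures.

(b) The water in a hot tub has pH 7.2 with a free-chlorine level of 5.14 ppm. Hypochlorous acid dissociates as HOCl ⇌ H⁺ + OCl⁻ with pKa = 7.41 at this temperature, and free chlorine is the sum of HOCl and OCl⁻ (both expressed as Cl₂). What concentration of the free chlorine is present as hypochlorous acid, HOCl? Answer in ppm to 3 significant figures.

(a) 14.6 kg; (b) 3.18 ppm

(a) Volume: 2000 m³ = 2,000,000 L.
(a) Chlorine deficit: 9.4 − 2.8 = 6.6 ppm = 6.6 mg/L as Cl₂.
(a) Cl₂ equivalent needed: 6.6 mg/L × 2,000,000 L = 13,200,000 mg = 13,200 g.
(a) Product at 90.4% available chlorine: 13,200 / 0.904 = 14,600 g.

(b) [OCl⁻]/[HOCl] = 10^(pH − pKa) = 10^(7.2 − 7.41) = 10^-0.21 = 0.6166.
(b) Fraction as HOCl = 1 / (1 + 0.6166) = 0.6186.
(b) HOCl = 0.6186 × 5.14 ppm = 3.18 ppm.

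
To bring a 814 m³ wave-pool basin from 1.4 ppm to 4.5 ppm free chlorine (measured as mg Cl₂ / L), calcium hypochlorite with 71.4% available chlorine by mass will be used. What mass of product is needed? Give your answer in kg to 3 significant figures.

3.53 kg

Volume: 814 m³ = 814,000 L.
Chlorine deficit: 4.5 − 1.4 = 3.1 ppm = 3.1 mg/L as Cl₂.
Cl₂ equivalent needed: 3.1 mg/L × 814,000 L = 2,523,000 mg = 2523 g.
Product at 71.4% available chlorine: 2523 / 0.714 = 3534 g.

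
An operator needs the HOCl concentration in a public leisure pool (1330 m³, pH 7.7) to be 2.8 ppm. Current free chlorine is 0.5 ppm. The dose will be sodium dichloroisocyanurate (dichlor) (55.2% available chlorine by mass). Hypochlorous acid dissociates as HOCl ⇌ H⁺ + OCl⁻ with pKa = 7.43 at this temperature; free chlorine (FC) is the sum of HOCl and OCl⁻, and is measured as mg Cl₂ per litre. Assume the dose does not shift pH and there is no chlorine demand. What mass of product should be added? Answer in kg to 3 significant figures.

18.1 kg

Volume: 1330 m³ = 1,330,000 L.
[OCl⁻]/[HOCl] = 10^(pH − pKa) = 10^(7.7 − 7.43) = 1.862; fraction as HOCl = 1/(1 + 1.862) = 0.3494.
Free chlorine required for 2.8 ppm HOCl: 2.8 / 0.3494 = 8.014 ppm.
FC to add: 8.014 − 0.5 = 7.514 mg/L as Cl₂.
Cl₂ equivalent: 7.514 mg/L × 1,330,000 L = 9993 g.
Product at 55.2% available Cl: 9993 / 0.552 = 18,100 g.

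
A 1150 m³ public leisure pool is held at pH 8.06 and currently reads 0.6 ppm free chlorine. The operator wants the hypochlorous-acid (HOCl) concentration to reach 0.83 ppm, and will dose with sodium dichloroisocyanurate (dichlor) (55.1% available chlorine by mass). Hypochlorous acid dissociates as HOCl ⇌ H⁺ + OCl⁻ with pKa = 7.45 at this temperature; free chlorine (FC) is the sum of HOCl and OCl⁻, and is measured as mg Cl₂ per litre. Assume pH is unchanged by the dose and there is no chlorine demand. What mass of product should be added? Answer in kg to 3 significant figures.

Volume: 1150 m³ = 1,150,000 L.
[OCl⁻]/[HOCl] = 10^(pH − pKa) = 10^(8.06 − 7.45) = 4.074; fraction as HOCl = 1/(1 + 4.074) = 0.1971.
Free chlorine required for 0.83 ppm HOCl: 0.83 / 0.1971 = 4.211 ppm.
FC to add: 4.211 − 0.6 = 3.611 mg/L as Cl₂.
Cl₂ equivalent: 3.611 mg/L × 1,150,000 L = 4153 g.
Product at 55.1% available Cl: 4153 / 0.551 = 7537 g.

7.54 kg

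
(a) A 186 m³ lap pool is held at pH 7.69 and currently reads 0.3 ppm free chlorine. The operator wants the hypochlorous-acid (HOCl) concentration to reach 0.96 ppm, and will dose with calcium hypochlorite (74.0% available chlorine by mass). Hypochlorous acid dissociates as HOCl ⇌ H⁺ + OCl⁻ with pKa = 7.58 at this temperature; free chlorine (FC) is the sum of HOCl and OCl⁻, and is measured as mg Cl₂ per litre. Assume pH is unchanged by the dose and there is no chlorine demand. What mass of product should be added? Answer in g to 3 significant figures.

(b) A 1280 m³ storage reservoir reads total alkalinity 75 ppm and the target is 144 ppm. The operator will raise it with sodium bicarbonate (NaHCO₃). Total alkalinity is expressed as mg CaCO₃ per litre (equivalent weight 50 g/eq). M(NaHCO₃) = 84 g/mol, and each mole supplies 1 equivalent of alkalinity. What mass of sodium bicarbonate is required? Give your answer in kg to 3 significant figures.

(a) Volume: 186 m³ = 186,000 L.
(a) [OCl⁻]/[HOCl] = 10^(pH − pKa) = 10^(7.69 − 7.58) = 1.288; fraction as HOCl = 1/(1 + 1.288) = 0.437.
(a) Free chlorine required for 0.96 ppm HOCl: 0.96 / 0.437 = 2.197 ppm.
(a) FC to add: 2.197 − 0.3 = 1.897 mg/L as Cl₂.
(a) Cl₂ equivalent: 1.897 mg/L × 186,000 L = 352.8 g.
(a) Product at 74.0% available Cl: 352.8 / 0.74 = 476.7 g.

(b) Volume: 1280 m³ = 1,280,000 L.
(b) Alkalinity to add: (144 − 75) = 69 mg/L as CaCO₃ × 1,280,000 L = 88,320 g as CaCO₃.
(b) Equivalents: 88,320 g ÷ 50 g/eq = 1766 eq.
(b) NaHCO₃ supplies 1 eq per mole → 1766 mol.
(b) Mass: 1766 mol × 84 g/mol = 148,400 g.

(a) 477 g; (b) 148 kg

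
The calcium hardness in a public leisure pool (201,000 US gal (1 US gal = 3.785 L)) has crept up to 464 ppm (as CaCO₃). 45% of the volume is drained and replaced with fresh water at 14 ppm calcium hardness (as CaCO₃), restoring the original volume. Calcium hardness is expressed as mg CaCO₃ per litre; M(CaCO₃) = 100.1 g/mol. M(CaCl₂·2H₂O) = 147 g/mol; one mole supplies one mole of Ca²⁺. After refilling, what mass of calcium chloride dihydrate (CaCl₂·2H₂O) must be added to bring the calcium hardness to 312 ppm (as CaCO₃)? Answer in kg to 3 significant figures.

Volume: 201,000 US gal × 3.785 L/gal = 760,785 L.
After draining 45% and refilling: 464 × 0.55 + 14 × 0.45 = 261.5 ppm.
Deficit to target: 312 − 261.5 = 50.5 mg/L.
As CaCO₃: 50.5 mg/L × 760,785 L = 38,420 g; ÷ 100.1 = 383.8 mol Ca²⁺.
Mass: 383.8 × 147 = 56,420 g.

56.4 kg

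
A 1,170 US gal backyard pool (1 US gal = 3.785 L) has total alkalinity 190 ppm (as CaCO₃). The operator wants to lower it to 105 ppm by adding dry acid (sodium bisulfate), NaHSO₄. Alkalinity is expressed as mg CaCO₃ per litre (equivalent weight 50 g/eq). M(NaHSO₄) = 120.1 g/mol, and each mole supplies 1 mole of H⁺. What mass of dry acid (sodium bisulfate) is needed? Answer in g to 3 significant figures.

Volume: 1,170 US gal × 3.785 L/gal = 4,428 L.
Alkalinity to neutralize: (190 − 105) = 85 mg/L as CaCO₃ × 4,428 L = 376.4 g as CaCO₃.
Equivalents of H⁺ required: 376.4 ÷ 50 g/eq = 7.528 eq = 7.528 mol NaHSO₄.
Mass of NaHSO₄: 7.528 × 120.1 = 904.2 g.

904 g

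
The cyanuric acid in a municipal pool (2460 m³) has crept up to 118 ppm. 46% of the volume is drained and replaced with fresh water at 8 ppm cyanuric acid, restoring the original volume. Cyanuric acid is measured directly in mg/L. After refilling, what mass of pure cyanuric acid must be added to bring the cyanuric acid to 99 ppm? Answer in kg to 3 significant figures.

77.7 kg

Volume: 2460 m³ = 2,460,000 L.
After draining 46% and refilling: 118 × 0.54 + 8 × 0.46 = 67.4 ppm.
Deficit to target: 99 − 67.4 = 31.6 mg/L.
Mass: 31.6 mg/L × 2,460,000 L = 77,740 g cyanuric acid.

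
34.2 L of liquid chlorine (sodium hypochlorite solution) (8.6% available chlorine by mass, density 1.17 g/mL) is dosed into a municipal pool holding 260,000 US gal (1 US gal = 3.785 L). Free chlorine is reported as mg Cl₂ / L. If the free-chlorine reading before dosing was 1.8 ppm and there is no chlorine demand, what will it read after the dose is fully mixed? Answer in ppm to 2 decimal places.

5.30 ppm

Volume: 260,000 US gal × 3.785 L/gal = 984,100 L.
Mass of solution: 34.2 L × 1000 mL/L × 1.17 g/mL = 40,010 g.
Available chlorine delivered: 40,010 g × 0.086 = 3441 g as Cl₂.
Concentration rise: 3441 g / 984,100 L = 3.497 mg/L = 3.50 ppm.
Final FC: 1.8 + 3.50 = 5.30 ppm.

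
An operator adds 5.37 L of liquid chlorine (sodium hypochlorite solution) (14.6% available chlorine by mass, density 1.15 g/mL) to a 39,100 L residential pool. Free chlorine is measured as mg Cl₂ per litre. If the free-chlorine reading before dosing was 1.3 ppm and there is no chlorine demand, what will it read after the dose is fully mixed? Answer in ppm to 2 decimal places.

Mass of solution: 5.37 L × 1000 mL/L × 1.15 g/mL = 6175 g.
Available chlorine delivered: 6175 g × 0.146 = 901.6 g as Cl₂.
Concentration rise: 901.6 g / 39,100 L = 23.06 mg/L = 23.06 ppm.
Final FC: 1.3 + 23.06 = 24.36 ppm.

24.36 ppm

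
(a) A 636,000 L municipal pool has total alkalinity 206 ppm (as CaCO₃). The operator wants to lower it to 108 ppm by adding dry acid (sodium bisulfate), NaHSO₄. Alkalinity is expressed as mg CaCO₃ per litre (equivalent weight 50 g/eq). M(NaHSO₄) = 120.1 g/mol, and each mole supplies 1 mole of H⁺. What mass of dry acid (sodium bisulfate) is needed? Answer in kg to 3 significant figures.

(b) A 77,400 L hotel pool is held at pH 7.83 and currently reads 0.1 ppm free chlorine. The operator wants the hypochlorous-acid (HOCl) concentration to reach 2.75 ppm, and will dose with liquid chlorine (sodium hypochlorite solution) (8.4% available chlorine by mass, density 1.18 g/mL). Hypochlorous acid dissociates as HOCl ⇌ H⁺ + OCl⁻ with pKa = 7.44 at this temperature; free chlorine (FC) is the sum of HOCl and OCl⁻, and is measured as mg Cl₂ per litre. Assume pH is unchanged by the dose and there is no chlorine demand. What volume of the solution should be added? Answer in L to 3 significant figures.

(a) 150 kg; (b) 7.34 L

(a) Alkalinity to neutralize: (206 − 108) = 98 mg/L as CaCO₃ × 636,000 L = 62,330 g as CaCO₃.
(a) Equivalents of H⁺ required: 62,330 ÷ 50 g/eq = 1247 eq = 1247 mol NaHSO₄.
(a) Mass of NaHSO₄: 1247 × 120.1 = 149,700 g.

(b) [OCl⁻]/[HOCl] = 10^(pH − pKa) = 10^(7.83 − 7.44) = 2.455; fraction as HOCl = 1/(1 + 2.455) = 0.2895.
(b) Free chlorine required for 2.75 ppm HOCl: 2.75 / 0.2895 = 9.5 ppm.
(b) FC to add: 9.5 − 0.1 = 9.4 mg/L as Cl₂.
(b) Cl₂ equivalent: 9.4 mg/L × 77,400 L = 727.6 g.
(b) Product at 8.4% available Cl: 727.6 / 0.084 = 8662 g.
(b) Volume: 8662 g ÷ 1.18 g/mL = 7341 mL.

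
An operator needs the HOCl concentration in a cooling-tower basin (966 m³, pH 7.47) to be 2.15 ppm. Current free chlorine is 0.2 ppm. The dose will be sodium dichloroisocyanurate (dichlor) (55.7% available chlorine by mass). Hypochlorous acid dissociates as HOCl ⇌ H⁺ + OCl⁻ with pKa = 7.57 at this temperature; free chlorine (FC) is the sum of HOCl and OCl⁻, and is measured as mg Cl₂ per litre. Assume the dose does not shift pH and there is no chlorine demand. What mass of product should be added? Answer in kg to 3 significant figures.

Volume: 966 m³ = 966,000 L.
[OCl⁻]/[HOCl] = 10^(pH − pKa) = 10^(7.47 − 7.57) = 0.7943; fraction as HOCl = 1/(1 + 0.7943) = 0.5573.
Free chlorine required for 2.15 ppm HOCl: 2.15 / 0.5573 = 3.858 ppm.
FC to add: 3.858 − 0.2 = 3.658 mg/L as Cl₂.
Cl₂ equivalent: 3.658 mg/L × 966,000 L = 3533 g.
Product at 55.7% available Cl: 3533 / 0.557 = 6344 g.

6.34 kg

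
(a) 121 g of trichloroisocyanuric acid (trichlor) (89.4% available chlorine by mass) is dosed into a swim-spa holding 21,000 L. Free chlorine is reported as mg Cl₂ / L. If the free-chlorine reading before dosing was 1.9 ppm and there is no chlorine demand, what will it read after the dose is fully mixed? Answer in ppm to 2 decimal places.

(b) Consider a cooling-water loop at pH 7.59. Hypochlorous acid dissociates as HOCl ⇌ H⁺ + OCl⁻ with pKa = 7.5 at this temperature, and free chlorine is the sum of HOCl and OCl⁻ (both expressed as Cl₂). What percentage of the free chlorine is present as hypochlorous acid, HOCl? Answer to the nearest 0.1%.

(a) Available chlorine delivered: 121 g × 0.894 = 108.2 g as Cl₂.
(a) Concentration rise: 108.2 g / 21,000 L = 5.151 mg/L = 5.15 ppm.
(a) Final FC: 1.9 + 5.15 = 7.05 ppm.

(b) [OCl⁻]/[HOCl] = 10^(pH − pKa) = 10^(7.59 − 7.5) = 10^0.09 = 1.23.
(b) Fraction as HOCl = 1 / (1 + 1.23) = 0.4484.

(a) 7.05 ppm; (b) 44.8%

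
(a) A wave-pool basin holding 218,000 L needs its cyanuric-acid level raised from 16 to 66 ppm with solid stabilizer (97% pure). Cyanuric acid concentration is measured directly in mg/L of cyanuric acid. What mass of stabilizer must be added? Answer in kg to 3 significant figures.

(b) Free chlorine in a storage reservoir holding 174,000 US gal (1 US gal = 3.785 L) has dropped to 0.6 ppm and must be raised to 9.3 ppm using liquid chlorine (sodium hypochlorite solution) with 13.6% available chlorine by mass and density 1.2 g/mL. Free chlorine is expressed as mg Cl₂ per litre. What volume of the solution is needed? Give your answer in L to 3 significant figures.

(a) CYA to add: (66 − 16) = 50 mg/L × 218,000 L = 10,900 g cyanuric acid.
(a) At 97% purity: 10,900 / 0.97 = 11,240 g product.

(b) Volume: 174,000 US gal × 3.785 L/gal = 658,590 L.
(b) Chlorine deficit: 9.3 − 0.6 = 8.7 ppm = 8.7 mg/L as Cl₂.
(b) Cl₂ equivalent needed: 8.7 mg/L × 658,590 L = 5,730,000 mg = 5730 g.
(b) Product at 13.6% available chlorine: 5730 / 0.136 = 42,130 g.
(b) Volume at density 1.2 g/mL: 42,130 g ÷ 1.2 g/mL = 35,110 mL.

(a) 11.2 kg; (b) 35.1 L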